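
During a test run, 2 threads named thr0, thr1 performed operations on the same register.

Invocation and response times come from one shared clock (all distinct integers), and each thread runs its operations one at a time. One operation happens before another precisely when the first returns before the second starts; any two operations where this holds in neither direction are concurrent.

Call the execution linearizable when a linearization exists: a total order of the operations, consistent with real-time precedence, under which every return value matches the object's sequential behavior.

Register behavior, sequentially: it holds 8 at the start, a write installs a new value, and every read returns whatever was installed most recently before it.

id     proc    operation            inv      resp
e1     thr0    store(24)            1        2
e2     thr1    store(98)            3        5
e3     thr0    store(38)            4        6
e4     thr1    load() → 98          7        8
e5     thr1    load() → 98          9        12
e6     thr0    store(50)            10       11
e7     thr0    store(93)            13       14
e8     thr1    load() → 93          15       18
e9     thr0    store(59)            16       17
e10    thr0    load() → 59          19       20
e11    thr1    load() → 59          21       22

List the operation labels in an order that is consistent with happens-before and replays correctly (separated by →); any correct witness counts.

e1 → e3 → e2 → e4 → e5 → e6 → e7 → e8 → e9 → e10 → e11

after step 1 (e1 store(24)): value 24
after step 2 (e3 store(38)): value 38
after step 3 (e2 store(98)): value 98
after step 4 (e4 load() → 98): value 98
after step 5 (e5 load() → 98): value 98
after step 6 (e6 store(50)): value 50
after step 7 (e7 store(93)): value 93
after step 8 (e8 load() → 93): value 93
after step 9 (e9 store(59)): value 59
after step 10 (e10 load() → 59): value 59
after step 11 (e11 load() → 59): value 59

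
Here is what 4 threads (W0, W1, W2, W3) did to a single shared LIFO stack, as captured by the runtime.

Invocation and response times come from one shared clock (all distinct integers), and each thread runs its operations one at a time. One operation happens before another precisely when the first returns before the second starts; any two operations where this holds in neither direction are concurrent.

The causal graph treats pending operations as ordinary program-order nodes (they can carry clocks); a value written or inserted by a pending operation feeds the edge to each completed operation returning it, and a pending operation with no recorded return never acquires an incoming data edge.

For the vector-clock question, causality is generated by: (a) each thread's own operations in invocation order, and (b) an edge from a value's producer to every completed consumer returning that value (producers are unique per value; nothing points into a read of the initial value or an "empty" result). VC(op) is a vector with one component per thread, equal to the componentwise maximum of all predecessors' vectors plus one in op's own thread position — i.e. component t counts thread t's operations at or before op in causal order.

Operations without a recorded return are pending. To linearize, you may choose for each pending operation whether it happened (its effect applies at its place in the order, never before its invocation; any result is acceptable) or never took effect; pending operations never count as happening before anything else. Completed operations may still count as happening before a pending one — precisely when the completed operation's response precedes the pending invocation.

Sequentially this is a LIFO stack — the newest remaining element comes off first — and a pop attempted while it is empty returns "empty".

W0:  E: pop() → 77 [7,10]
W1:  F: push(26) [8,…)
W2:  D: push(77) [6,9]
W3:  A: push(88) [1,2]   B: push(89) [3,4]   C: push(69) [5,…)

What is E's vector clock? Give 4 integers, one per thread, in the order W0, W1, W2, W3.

(1, 0, 1, 0)

invoked at 1, A has no predecessors; its own W3 bump gives (0, 0, 0, 1)
invoked at 6, D has no predecessors; its own W2 bump gives (0, 0, 1, 0)
invoked at 8, F has no predecessors; its own W1 bump gives (0, 1, 0, 0)
invoked at 3, B merges VC(A)=(0, 0, 0, 1) and bumps W3's slot → (0, 0, 0, 2)
invoked at 7, E merges VC(D)=(0, 0, 1, 0) and bumps W0's slot → (1, 0, 1, 0)
invoked at 5, C merges VC(B)=(0, 0, 0, 2) and bumps W3's slot → (0, 0, 0, 3)
target: VC(E) = (1, 0, 1, 0)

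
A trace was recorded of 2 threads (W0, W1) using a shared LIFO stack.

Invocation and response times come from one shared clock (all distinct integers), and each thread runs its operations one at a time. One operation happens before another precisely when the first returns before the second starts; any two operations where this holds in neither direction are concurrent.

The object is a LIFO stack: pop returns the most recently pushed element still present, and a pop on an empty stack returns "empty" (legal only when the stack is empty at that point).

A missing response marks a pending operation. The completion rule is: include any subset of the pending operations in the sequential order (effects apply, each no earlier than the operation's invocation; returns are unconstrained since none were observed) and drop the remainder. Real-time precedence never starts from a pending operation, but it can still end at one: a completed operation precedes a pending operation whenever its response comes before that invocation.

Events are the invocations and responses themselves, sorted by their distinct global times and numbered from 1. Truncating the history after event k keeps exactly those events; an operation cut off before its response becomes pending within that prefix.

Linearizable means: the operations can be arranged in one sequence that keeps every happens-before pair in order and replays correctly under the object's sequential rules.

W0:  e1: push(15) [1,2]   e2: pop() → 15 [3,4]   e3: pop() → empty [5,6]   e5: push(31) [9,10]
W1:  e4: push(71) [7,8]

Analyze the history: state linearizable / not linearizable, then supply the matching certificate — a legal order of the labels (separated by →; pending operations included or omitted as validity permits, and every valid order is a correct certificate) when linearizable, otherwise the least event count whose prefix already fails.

1. e1 push(15), leaving stack <15>
2. e2 pop() → 15, leaving stack <>
3. e3 pop() → empty, leaving stack <>
4. e4 push(71), leaving stack <71>
5. e5 push(31), leaving stack <71,31>

linearizable — witness: e1 → e2 → e3 → e4 → e5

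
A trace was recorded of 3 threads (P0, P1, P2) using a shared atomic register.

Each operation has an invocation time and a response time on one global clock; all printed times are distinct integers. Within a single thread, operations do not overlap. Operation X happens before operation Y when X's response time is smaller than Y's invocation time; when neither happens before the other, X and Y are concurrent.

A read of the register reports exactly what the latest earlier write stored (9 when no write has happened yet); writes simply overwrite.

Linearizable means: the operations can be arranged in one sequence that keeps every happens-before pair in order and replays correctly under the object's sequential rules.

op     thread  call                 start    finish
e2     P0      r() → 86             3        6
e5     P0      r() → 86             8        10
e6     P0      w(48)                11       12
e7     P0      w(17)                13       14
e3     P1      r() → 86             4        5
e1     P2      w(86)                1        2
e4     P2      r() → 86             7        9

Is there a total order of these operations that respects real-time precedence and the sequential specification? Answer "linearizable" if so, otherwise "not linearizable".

linearizable

witness order: e1, e2, e3, e4, e5, e6, e7
step 1: e1 w(86) — value 86
step 2: e2 r() → 86 — value 86
step 3: e3 r() → 86 — value 86
step 4: e4 r() → 86 — value 86
step 5: e5 r() → 86 — value 86
step 6: e6 w(48) — value 48
step 7: e7 w(17) — value 17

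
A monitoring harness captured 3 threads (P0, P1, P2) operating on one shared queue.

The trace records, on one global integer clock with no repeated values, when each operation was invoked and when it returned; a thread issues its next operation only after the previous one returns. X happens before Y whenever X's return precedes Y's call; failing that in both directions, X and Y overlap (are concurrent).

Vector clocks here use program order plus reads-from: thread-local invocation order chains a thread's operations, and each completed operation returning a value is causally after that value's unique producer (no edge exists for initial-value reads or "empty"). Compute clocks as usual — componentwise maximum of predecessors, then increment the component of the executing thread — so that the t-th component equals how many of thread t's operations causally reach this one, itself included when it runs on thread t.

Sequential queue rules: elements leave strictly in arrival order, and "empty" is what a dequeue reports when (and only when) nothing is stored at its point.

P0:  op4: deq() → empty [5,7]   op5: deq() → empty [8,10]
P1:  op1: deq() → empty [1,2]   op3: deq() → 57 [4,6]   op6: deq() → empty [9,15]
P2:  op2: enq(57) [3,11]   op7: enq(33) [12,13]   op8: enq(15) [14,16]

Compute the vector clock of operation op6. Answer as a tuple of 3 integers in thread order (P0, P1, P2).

(0, 3, 1)

op2, invoked 3, has no incoming edges; only P2's bump applies → (0, 0, 1)
op1, invoked 1, has no incoming edges; only P1's bump applies → (0, 1, 0)
op4, invoked 5, has no incoming edges; only P0's bump applies → (1, 0, 0)
from VC(op2)=(0, 0, 1), op7 (invoked 12) maxes components and bumps P2 → (0, 0, 2)
from VC(op4)=(1, 0, 0), op5 (invoked 8) maxes components and bumps P0 → (2, 0, 0)
from VC(op7)=(0, 0, 2), op8 (invoked 14) maxes components and bumps P2 → (0, 0, 3)
from VC(op1)=(0, 1, 0), VC(op2)=(0, 0, 1), op3 (invoked 4) maxes components and bumps P1 → (0, 2, 1)
from VC(op3)=(0, 2, 1), op6 (invoked 9) maxes components and bumps P1 → (0, 3, 1)
target: VC(op6) = (0, 3, 1)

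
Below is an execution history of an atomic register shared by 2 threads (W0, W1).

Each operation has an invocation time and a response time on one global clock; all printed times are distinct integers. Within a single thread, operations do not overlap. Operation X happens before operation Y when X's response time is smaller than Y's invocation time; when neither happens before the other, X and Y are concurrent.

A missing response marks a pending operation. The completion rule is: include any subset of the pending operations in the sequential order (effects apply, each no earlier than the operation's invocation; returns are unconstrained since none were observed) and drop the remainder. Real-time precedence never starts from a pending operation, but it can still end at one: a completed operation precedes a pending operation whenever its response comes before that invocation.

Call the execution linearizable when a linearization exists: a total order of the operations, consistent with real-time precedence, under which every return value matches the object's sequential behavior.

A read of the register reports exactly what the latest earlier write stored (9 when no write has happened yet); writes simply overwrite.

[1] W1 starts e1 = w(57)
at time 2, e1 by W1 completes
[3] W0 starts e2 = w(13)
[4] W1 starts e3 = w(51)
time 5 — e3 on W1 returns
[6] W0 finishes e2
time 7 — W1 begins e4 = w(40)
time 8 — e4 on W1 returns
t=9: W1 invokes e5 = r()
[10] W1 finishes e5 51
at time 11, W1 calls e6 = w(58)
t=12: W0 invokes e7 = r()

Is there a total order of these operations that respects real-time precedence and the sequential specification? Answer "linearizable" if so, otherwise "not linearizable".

the violation lands at event 10, e5's response at time 10: events 1..9 linearize, events 1..10 do not
real-time-consistent orders of the 5 completed operations: 2 — all fail the atomic register replay
one such order, e1, e2, e3, e4, e5, breaks at step 5 where e5 r() → 51 is illegal
one such order, e1, e3, e2, e4, e5, breaks at step 5 where e5 r() → 51 is illegal

not linearizable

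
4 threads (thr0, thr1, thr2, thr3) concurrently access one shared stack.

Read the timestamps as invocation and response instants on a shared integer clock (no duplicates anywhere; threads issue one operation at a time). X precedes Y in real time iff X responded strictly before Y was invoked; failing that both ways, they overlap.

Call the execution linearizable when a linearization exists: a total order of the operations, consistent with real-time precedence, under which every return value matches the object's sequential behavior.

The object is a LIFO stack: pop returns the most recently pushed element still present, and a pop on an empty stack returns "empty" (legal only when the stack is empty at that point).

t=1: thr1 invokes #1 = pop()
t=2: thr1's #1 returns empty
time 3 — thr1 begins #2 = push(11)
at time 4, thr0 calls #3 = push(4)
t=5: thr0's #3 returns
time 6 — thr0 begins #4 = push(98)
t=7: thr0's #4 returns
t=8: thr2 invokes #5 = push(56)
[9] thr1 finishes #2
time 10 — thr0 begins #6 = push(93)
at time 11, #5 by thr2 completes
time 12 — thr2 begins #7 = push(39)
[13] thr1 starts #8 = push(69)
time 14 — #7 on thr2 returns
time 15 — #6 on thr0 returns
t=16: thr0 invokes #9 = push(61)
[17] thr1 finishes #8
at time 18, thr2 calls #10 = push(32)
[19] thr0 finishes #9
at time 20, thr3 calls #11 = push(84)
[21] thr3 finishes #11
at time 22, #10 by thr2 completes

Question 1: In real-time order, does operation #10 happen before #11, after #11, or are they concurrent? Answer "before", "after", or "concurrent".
#10 spans [18,22], #11 spans [20,21]
the intervals overlap in both directions

concurrent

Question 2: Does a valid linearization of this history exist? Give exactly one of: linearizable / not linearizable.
a witness: #1, #2, #3, #4, #5, #6, #7, #8, #9, #10, #11
step 1: #1 pop() → empty — stack <>
step 2: #2 push(11) — stack <11>
step 3: #3 push(4) — stack <11,4>
step 4: #4 push(98) — stack <11,4,98>
step 5: #5 push(56) — stack <11,4,98,56>
step 6: #6 push(93) — stack <11,4,98,56,93>
step 7: #7 push(39) — stack <11,4,98,56,93,39>
step 8: #8 push(69) — stack <11,4,98,56,93,39,69>
step 9: #9 push(61) — stack <11,4,98,56,93,39,69,61>
step 10: #10 push(32) — stack <11,4,98,56,93,39,69,61,32>
step 11: #11 push(84) — stack <11,4,98,56,93,39,69,61,32,84>

linearizable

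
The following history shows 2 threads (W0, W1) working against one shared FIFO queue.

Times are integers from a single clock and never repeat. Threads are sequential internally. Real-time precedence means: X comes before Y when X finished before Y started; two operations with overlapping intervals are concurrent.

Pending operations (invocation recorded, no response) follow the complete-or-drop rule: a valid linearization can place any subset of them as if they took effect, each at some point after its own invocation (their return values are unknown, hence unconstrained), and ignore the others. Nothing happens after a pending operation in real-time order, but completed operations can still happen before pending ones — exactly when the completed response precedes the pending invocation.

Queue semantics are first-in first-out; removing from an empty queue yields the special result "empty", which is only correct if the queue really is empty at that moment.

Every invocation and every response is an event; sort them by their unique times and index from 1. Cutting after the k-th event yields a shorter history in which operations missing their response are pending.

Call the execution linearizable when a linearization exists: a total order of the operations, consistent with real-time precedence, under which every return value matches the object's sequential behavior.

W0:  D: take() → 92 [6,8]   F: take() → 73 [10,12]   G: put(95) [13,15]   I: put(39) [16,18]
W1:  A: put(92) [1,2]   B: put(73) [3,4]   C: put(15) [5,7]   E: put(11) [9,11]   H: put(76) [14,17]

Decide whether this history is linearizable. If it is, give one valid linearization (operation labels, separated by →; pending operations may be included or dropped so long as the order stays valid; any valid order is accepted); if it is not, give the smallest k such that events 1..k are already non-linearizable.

linearizable — witness: A → B → C → D → E → F → G → H → I

1. A put(92), leaving queue <92>
2. B put(73), leaving queue <92,73>
3. C put(15), leaving queue <92,73,15>
4. D take() → 92, leaving queue <73,15>
5. E put(11), leaving queue <73,15,11>
6. F take() → 73, leaving queue <15,11>
7. G put(95), leaving queue <15,11,95>
8. H put(76), leaving queue <15,11,95,76>
9. I put(39), leaving queue <15,11,95,76,39>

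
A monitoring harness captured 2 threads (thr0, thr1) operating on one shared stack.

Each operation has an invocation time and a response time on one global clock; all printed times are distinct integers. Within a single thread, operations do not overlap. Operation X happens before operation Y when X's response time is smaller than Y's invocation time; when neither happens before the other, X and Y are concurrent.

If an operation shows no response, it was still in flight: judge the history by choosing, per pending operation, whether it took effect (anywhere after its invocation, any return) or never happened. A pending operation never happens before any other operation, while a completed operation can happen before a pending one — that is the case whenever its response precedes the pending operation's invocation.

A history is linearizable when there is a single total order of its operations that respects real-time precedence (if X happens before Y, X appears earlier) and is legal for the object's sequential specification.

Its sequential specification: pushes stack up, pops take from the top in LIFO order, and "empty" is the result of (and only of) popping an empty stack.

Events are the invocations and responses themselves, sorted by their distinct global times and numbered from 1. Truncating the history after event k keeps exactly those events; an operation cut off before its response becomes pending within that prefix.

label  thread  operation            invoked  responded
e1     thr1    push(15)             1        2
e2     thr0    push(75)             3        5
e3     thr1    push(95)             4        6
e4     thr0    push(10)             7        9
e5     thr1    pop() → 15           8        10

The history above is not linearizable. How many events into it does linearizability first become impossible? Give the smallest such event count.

events 1..9 are linearizable, e.g. via e1, e2, e3, e4:
1. e1 push(15), leaving stack <15>
2. e2 push(75), leaving stack <15,75>
3. e3 push(95), leaving stack <15,75,95>
4. e4 push(10), leaving stack <15,75,95,10>
event 10 — e5's response, time 10 — after it, nothing linearizes
e.g. e1, e2, e3, e4, e5: illegal at step 5, since e5 pop() → 15 cannot apply there
e.g. e1, e2, e3, e5, e4: illegal at step 4, since e5 pop() → 15 cannot apply there

10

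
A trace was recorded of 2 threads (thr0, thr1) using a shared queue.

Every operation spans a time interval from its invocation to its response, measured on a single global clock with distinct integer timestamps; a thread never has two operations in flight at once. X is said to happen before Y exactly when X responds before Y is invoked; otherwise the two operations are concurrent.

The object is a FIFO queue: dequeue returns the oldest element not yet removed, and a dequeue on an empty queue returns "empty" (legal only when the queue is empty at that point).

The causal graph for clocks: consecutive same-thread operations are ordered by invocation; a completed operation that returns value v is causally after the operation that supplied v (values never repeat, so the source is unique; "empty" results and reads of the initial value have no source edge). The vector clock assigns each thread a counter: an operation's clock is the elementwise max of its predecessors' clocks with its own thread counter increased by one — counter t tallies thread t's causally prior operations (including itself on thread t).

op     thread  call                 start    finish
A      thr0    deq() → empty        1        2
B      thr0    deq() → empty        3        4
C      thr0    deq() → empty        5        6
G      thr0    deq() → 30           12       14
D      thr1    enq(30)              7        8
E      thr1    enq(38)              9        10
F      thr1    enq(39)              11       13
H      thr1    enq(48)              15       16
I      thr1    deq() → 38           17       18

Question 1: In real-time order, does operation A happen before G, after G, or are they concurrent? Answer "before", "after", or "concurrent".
A spans [1,2], G spans [12,14]
resp(A)=2 < inv(G)=12

before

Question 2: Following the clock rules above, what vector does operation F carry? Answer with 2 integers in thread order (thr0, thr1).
invoked at 7, D has no predecessors; its own thr1 bump gives (0, 1)
invoked at 1, A has no predecessors; its own thr0 bump gives (1, 0)
invoked at 9, E merges VC(D)=(0, 1) and bumps thr1's slot → (0, 2)
invoked at 3, B merges VC(A)=(1, 0) and bumps thr0's slot → (2, 0)
invoked at 11, F merges VC(E)=(0, 2) and bumps thr1's slot → (0, 3)
invoked at 5, C merges VC(B)=(2, 0) and bumps thr0's slot → (3, 0)
invoked at 15, H merges VC(F)=(0, 3) and bumps thr1's slot → (0, 4)
invoked at 17, I merges VC(E)=(0, 2), VC(H)=(0, 4) and bumps thr1's slot → (0, 5)
invoked at 12, G merges VC(C)=(3, 0), VC(D)=(0, 1) and bumps thr0's slot → (4, 1)
target: VC(F) = (0, 3)

(0, 3)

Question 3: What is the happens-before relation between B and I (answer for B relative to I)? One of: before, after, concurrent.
B spans [3,4], I spans [17,18]
resp(B)=4 < inv(I)=17

before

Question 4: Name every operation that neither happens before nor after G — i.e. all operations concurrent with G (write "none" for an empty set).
concurrent with G ([12,14]): every op whose interval crosses 12..14
A [1,2]: before
B [3,4]: before
C [5,6]: before
D [7,8]: before
E [9,10]: before
F [11,13]: concurrent
H [15,16]: after
I [17,18]: after

F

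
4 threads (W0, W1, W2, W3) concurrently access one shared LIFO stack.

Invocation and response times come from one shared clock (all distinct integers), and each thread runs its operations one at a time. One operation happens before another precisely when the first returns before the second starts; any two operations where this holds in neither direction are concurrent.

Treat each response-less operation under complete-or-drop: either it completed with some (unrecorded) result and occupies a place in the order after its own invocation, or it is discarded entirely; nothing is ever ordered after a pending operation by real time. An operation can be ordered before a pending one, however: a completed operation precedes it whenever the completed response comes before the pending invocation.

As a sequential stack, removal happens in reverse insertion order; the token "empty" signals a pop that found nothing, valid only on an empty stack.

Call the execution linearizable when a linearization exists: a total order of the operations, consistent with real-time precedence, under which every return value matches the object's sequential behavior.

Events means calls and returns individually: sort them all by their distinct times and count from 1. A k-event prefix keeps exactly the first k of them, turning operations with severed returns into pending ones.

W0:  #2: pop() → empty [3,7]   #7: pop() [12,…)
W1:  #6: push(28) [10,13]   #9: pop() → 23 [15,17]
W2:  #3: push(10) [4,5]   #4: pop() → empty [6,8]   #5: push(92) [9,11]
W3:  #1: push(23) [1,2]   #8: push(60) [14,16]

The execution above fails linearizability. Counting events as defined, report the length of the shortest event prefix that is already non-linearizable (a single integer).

events 1..6 are linearizable; a witness order is #1, #2, #3:
1. #1 push(23), leaving stack <23>
2. #2 pop() (pending, included), leaving stack <>
3. #3 push(10), leaving stack <10>
include event 7 — #2 responding at 7 — and every candidate order breaks
no completion choice of the 1 pending operation (#4) rescues it — every subset was tried
e.g. #1, #2, #3 (pending dropped): illegal at step 2, since #2 pop() → empty cannot apply there
e.g. #1, #3, #2 (pending dropped): illegal at step 3, since #2 pop() → empty cannot apply there

7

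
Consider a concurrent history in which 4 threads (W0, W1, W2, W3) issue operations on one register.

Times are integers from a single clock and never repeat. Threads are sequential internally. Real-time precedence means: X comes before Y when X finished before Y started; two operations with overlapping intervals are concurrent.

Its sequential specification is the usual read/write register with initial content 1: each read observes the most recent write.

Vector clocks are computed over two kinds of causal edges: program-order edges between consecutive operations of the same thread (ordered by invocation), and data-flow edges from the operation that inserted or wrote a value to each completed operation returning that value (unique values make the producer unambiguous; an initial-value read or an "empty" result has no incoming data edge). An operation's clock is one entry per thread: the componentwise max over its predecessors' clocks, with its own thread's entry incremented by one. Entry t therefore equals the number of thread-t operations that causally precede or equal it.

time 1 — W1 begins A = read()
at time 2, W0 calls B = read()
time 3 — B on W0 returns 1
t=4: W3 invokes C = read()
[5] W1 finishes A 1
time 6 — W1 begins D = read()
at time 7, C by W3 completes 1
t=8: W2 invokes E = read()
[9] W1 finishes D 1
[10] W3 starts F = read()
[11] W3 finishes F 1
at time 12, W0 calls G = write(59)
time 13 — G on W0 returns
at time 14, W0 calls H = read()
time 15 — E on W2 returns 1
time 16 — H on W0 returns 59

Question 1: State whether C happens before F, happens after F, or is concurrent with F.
before

C spans [4,7], F spans [10,11]
resp(C)=7 < inv(F)=10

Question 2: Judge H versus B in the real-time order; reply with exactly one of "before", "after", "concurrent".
after

H spans [14,16], B spans [2,3]
resp(B)=3 < inv(H)=14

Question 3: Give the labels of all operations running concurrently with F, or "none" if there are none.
E

F spans [10,11]; an op avoiding the whole window 10..11 is ordered, any other is concurrent
A [1,5]: before
B [2,3]: before
C [4,7]: before
D [6,9]: before
E [8,15]: concurrent
G [12,13]: after
H [14,16]: after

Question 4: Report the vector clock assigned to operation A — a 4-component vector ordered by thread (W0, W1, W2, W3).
(0, 1, 0, 0)

no predecessors for C (invoked 4): W3 increments from zero → (0, 0, 0, 1)
no predecessors for E (invoked 8): W2 increments from zero → (0, 0, 1, 0)
no predecessors for A (invoked 1): W1 increments from zero → (0, 1, 0, 0)
no predecessors for B (invoked 2): W0 increments from zero → (1, 0, 0, 0)
VC(F, invoked at 10): max of VC(C)=(0, 0, 0, 1), then +1 on thread W3 → (0, 0, 0, 2)
VC(D, invoked at 6): max of VC(A)=(0, 1, 0, 0), then +1 on thread W1 → (0, 2, 0, 0)
VC(G, invoked at 12): max of VC(B)=(1, 0, 0, 0), then +1 on thread W0 → (2, 0, 0, 0)
VC(H, invoked at 14): max of VC(G)=(2, 0, 0, 0), then +1 on thread W0 → (3, 0, 0, 0)
target: VC(A) = (0, 1, 0, 0)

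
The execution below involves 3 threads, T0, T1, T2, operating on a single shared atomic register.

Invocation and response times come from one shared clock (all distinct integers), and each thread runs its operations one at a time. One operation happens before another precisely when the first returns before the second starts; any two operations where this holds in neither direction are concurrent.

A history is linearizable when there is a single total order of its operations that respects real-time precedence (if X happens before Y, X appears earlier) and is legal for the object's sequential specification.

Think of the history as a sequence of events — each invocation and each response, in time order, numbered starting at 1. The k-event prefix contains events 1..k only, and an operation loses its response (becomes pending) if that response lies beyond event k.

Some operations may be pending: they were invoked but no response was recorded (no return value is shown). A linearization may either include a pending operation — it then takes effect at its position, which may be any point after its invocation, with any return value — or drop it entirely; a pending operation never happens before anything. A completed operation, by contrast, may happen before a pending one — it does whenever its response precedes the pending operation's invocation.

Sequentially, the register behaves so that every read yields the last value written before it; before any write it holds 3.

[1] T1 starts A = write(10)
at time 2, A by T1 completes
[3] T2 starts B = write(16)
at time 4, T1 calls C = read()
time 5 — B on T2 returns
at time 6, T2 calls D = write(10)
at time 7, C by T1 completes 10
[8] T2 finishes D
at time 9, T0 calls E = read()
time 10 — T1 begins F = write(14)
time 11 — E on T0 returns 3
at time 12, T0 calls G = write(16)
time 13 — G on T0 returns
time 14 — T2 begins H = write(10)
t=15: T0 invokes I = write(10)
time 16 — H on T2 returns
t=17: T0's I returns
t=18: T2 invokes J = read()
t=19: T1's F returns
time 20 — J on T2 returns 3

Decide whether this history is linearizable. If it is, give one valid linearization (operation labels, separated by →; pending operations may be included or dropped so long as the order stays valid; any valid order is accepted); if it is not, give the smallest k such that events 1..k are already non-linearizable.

not linearizable — minimal violating prefix: 11 events

already the first 11 events (up to E's response at time 11) admit no linearization; the first 10 still do
no legal order exists: 3 real-time-consistent candidates over 5 completed atomic register operations, all rejected
completion choices over the 1 pending operation (F) were checked; none helps
sample order A, B, C, D, E (pending dropped) stalls at step 3 — C read() → 10 has no legal effect
sample order A, B, D, C, E (pending dropped) stalls at step 5 — E read() → 3 has no legal effect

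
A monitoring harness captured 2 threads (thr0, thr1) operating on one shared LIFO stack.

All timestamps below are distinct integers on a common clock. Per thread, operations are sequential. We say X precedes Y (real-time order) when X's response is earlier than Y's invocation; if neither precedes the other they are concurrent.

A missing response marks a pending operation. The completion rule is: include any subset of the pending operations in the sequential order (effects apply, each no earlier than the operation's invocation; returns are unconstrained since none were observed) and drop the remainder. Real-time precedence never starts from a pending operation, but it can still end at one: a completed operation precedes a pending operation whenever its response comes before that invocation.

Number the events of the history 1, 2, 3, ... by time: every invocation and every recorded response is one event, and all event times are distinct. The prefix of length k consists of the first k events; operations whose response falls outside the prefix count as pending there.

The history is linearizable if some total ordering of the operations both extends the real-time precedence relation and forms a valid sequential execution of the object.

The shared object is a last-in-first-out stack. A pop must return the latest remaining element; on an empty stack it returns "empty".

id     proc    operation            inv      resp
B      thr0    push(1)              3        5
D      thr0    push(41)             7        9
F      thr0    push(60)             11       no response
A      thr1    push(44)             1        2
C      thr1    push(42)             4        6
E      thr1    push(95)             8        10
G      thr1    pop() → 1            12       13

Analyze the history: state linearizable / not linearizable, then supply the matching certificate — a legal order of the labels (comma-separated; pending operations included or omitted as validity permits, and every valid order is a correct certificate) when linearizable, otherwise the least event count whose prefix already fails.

through event 12 a valid linearization exists; event 13 (G responding at time 13) ends that
6 completed operations, 4 real-time-consistent orders — every LIFO stack replay fails
every completion of the 1 pending operation (F) was checked; none linearizes
e.g. A, B, C, D, E, G (pending dropped): illegal at step 6, since G pop() → 1 cannot apply there
e.g. A, B, C, E, D, G (pending dropped): illegal at step 6, since G pop() → 1 cannot apply there

not linearizable — minimal violating prefix: 13 events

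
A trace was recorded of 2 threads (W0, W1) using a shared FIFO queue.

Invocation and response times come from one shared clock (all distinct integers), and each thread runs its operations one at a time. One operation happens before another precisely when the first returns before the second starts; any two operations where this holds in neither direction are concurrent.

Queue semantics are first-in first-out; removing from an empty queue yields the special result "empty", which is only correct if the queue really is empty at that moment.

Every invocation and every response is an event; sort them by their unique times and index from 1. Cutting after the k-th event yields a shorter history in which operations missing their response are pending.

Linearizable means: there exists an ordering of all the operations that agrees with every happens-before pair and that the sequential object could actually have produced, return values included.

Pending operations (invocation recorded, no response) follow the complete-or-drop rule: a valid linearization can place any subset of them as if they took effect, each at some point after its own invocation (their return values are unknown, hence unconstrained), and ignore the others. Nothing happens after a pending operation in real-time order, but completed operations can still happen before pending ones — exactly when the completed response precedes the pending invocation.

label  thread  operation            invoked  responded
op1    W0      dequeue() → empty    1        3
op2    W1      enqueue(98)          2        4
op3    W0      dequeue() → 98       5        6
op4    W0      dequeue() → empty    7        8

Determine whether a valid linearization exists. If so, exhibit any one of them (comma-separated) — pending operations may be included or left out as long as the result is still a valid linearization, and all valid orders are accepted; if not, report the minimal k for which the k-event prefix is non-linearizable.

linearizable — witness: op1, op2, op3, op4

1. op1 dequeue() → empty, leaving queue <>
2. op2 enqueue(98), leaving queue <98>
3. op3 dequeue() → 98, leaving queue <>
4. op4 dequeue() → empty, leaving queue <>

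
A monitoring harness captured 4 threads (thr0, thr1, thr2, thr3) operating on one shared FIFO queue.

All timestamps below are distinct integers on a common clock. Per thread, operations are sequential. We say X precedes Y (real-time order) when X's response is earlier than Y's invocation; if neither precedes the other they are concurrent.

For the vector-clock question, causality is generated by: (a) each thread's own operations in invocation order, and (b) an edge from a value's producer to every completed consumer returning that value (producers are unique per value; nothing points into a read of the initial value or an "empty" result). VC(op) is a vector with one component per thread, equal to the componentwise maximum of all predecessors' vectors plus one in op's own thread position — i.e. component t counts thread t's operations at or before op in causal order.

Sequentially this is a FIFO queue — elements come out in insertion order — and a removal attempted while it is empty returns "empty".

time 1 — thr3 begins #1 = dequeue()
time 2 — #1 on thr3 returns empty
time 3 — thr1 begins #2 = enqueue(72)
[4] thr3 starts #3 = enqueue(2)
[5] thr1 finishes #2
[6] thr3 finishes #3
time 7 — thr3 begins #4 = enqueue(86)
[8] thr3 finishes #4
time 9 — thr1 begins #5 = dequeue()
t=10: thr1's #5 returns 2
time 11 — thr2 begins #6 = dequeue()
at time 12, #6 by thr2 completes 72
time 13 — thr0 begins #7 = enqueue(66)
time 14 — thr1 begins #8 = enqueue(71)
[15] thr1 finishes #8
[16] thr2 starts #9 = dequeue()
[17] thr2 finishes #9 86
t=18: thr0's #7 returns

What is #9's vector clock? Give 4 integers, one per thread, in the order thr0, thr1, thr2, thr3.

#1 (invocation 1): nothing precedes it; thr3's component alone gives (0, 0, 0, 1)
#2 (invocation 3): nothing precedes it; thr1's component alone gives (0, 1, 0, 0)
#7 (invocation 13): nothing precedes it; thr0's component alone gives (1, 0, 0, 0)
from VC(#1)=(0, 0, 0, 1), #3 (invoked 4) maxes components and bumps thr3 → (0, 0, 0, 2)
from VC(#2)=(0, 1, 0, 0), #6 (invoked 11) maxes components and bumps thr2 → (0, 1, 1, 0)
from VC(#3)=(0, 0, 0, 2), #4 (invoked 7) maxes components and bumps thr3 → (0, 0, 0, 3)
from VC(#2)=(0, 1, 0, 0), VC(#3)=(0, 0, 0, 2), #5 (invoked 9) maxes components and bumps thr1 → (0, 2, 0, 2)
from VC(#5)=(0, 2, 0, 2), #8 (invoked 14) maxes components and bumps thr1 → (0, 3, 0, 2)
from VC(#4)=(0, 0, 0, 3), VC(#6)=(0, 1, 1, 0), #9 (invoked 16) maxes components and bumps thr2 → (0, 1, 2, 3)
target: VC(#9) = (0, 1, 2, 3)

(0, 1, 2, 3)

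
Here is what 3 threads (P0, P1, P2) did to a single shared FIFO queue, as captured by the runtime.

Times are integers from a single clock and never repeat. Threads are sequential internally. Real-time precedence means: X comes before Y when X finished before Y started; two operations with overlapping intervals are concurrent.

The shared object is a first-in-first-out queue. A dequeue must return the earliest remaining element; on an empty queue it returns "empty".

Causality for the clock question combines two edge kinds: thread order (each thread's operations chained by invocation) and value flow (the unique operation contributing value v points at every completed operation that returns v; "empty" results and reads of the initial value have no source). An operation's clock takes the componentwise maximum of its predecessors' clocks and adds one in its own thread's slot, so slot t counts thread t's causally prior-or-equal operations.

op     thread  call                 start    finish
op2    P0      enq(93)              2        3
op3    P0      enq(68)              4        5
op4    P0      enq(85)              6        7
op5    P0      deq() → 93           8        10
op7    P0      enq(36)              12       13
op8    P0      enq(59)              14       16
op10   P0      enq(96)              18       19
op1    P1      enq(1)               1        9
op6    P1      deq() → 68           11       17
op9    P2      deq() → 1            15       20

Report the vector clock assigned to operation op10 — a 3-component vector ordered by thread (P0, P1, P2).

(7, 0, 0)

root op op1, invoked 1: fresh clock plus P1's own tick → (0, 1, 0)
root op op2, invoked 2: fresh clock plus P0's own tick → (1, 0, 0)
VC(op9, invoked at 15): max of VC(op1)=(0, 1, 0), then +1 on thread P2 → (0, 1, 1)
VC(op3, invoked at 4): max of VC(op2)=(1, 0, 0), then +1 on thread P0 → (2, 0, 0)
VC(op4, invoked at 6): max of VC(op3)=(2, 0, 0), then +1 on thread P0 → (3, 0, 0)
VC(op6, invoked at 11): max of VC(op1)=(0, 1, 0), VC(op3)=(2, 0, 0), then +1 on thread P1 → (2, 2, 0)
VC(op5, invoked at 8): max of VC(op2)=(1, 0, 0), VC(op4)=(3, 0, 0), then +1 on thread P0 → (4, 0, 0)
VC(op7, invoked at 12): max of VC(op5)=(4, 0, 0), then +1 on thread P0 → (5, 0, 0)
VC(op8, invoked at 14): max of VC(op7)=(5, 0, 0), then +1 on thread P0 → (6, 0, 0)
VC(op10, invoked at 18): max of VC(op8)=(6, 0, 0), then +1 on thread P0 → (7, 0, 0)
target: VC(op10) = (7, 0, 0)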